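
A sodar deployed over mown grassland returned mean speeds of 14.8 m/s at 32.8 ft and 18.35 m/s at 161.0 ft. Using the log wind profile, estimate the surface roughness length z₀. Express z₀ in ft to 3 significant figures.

z₀ ≈ 0.0432 ft

Log law: V(z) ∝ ln(z/z₀). With r = V₁/V₂ = 14.8/18.35 = 0.80654,
r · ln(z₂/z₀) = ln(z₁/z₀) ⇒ ln z₀ = (ln z₁ − r·ln z₂)/(1 − r)
ln z₀ = (3.49043 − 0.80654×5.08140) / 0.19346 = -3.1424
z₀ = exp(-3.1424) = 0.04318 ft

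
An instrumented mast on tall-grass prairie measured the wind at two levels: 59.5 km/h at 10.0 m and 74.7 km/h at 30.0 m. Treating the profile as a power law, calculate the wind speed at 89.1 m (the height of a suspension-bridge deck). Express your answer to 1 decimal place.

First find α: α = ln(V₂/V₁)/ln(z₂/z₁) = ln(74.7/59.5)/ln(30.0/10.0) = 0.22750/1.09861 = 0.2071
Extrapolate from 30.0 m to 89.1 m: V₃ = 74.7 × (89.1/30.0)^0.2071 = 74.7 × 1.2529 = 93.5880 km/h

93.6 km/h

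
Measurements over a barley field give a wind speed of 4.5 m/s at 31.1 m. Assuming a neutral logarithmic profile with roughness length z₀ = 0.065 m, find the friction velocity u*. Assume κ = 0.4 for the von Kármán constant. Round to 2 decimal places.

Log law: V(z) = (u*/κ) · ln(z/z₀) ⇒ u* = κ · V / ln(z/z₀)
u* = 0.4 × 4.5 / ln(31.1/0.065) = 0.4 × 4.5 / 6.1706
   = 1.8000 / 6.1706 = 0.2917 m/s

u* ≈ 0.29 m/s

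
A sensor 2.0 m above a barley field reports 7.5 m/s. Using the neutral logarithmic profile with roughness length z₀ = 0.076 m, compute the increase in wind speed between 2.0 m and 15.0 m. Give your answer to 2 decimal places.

Log law: V₂ = V₁ · ln(z₂/z₀)/ln(z₁/z₀) = 7.5 × 5.2851/3.2702 = 12.1211 m/s
ΔV = 12.1211 − 7.5 = 4.6211 m/s

4.62 m/s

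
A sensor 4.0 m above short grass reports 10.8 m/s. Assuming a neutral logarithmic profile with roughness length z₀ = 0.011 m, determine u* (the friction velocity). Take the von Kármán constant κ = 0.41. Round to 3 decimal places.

Log law: V(z) = (u*/κ) · ln(z/z₀) ⇒ u* = κ · V / ln(z/z₀)
u* = 0.41 × 10.8 / ln(4.0/0.011) = 0.41 × 10.8 / 5.8962
   = 4.4280 / 5.8962 = 0.7510 m/s

u* ≈ 0.751 m/s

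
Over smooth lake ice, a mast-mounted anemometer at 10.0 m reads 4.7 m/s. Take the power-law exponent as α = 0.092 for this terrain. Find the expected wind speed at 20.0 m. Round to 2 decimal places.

Power-law profile: V₂ = V₁ · (z₂/z₁)^α
V₂ = 4.7 × (20.0/10.0)^0.092 = 4.7 × (2.0000)^0.092
    = 4.7 × 1.0658 = 5.0095 m/s

5.01 m/s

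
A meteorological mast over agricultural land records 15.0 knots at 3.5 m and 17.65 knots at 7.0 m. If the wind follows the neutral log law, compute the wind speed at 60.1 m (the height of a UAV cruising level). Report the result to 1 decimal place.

25.9 knots

Log law: V ∝ ln(z/z₀). From the pair, with r = V₁/V₂ = 0.84986,
ln z₀ = (ln z₁ − r·ln z₂)/(1 − r) = (1.2528 − 0.84986×1.9459)/0.15014 = -2.6707 → z₀ = 0.06920 m
V₃ = V₁ · ln(z₃/z₀)/ln(z₁/z₀) = 15.0 × 6.7667/3.9235 = 25.8701 knots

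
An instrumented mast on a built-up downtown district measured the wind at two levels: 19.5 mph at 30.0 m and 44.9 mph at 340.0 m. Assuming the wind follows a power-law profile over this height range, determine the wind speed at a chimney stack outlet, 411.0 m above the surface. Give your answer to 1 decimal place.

First find α: α = ln(V₂/V₁)/ln(z₂/z₁) = ln(44.9/19.5)/ln(340.0/30.0) = 0.83402/2.42775 = 0.3435
Extrapolate from 340.0 m to 411.0 m: V₃ = 44.9 × (411.0/340.0)^0.3435 = 44.9 × 1.0673 = 47.9227 mph

47.9 mph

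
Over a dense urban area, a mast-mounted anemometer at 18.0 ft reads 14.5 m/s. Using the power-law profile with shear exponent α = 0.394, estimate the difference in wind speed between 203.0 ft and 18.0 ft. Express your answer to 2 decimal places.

23.17 m/s

Power law: V₂ = V₁ · (z₂/z₁)^α = 14.5 × (11.2778)^0.394 = 37.6655 m/s
ΔV = 37.6655 − 14.5 = 23.1655 m/s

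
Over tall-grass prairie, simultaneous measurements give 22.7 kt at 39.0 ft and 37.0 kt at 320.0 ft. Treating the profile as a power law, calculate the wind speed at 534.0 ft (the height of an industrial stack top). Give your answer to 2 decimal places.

41.67 kt

First find α: α = ln(V₂/V₁)/ln(z₂/z₁) = ln(37.0/22.7)/ln(320.0/39.0) = 0.48855/2.10476 = 0.2321
Extrapolate from 320.0 ft to 534.0 ft: V₃ = 37.0 × (534.0/320.0)^0.2321 = 37.0 × 1.1262 = 41.6699 kt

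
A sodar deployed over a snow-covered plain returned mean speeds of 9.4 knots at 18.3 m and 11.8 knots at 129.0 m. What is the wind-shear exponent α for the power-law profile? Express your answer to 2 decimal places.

Power law: V₂/V₁ = (z₂/z₁)^α ⇒ α = ln(V₂/V₁) / ln(z₂/z₁)
α = ln(11.8/9.4) / ln(129.0/18.3) = ln(1.2553) / ln(7.0492)
  = 0.22739 / 1.95291 = 0.11644

α ≈ 0.12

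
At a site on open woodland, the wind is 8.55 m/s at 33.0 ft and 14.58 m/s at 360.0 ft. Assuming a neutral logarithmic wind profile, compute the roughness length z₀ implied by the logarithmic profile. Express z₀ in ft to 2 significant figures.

Log law: V(z) ∝ ln(z/z₀). With r = V₁/V₂ = 8.55/14.58 = 0.58642,
r · ln(z₂/z₀) = ln(z₁/z₀) ⇒ ln z₀ = (ln z₁ − r·ln z₂)/(1 − r)
ln z₀ = (3.49651 − 0.58642×5.88610) / 0.41358 = 0.1083
z₀ = exp(0.1083) = 1.114 ft

z₀ ≈ 1.1 ft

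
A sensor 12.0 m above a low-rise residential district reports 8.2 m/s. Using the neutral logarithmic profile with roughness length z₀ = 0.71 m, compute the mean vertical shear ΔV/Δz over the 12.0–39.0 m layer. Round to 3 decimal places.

0.127 m/s/m

Log law: V₂ = V₁ · ln(z₂/z₀)/ln(z₁/z₀) = 8.2 × 4.0061/2.8274 = 11.6183 m/s
ΔV/Δz = (11.6183 − 8.2)/(39.0 − 12.0) = 3.4183/27.0000 = 0.12660 m/s/m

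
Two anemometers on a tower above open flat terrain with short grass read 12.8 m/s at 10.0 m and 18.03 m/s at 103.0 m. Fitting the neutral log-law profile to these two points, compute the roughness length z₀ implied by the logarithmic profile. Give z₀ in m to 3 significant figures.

z₀ ≈ 0.0332 m

Log law: V(z) ∝ ln(z/z₀). With r = V₁/V₂ = 12.8/18.03 = 0.70993,
r · ln(z₂/z₀) = ln(z₁/z₀) ⇒ ln z₀ = (ln z₁ − r·ln z₂)/(1 − r)
ln z₀ = (2.30259 − 0.70993×4.63473) / 0.29007 = -3.4051
z₀ = exp(-3.4051) = 0.03320 m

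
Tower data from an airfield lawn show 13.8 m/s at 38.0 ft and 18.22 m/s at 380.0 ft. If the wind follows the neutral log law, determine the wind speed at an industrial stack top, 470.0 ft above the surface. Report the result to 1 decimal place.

18.6 m/s

Log law: V ∝ ln(z/z₀). From the pair, with r = V₁/V₂ = 0.75741,
ln z₀ = (ln z₁ − r·ln z₂)/(1 − r) = (3.6376 − 0.75741×5.9402)/0.24259 = -3.5515 → z₀ = 0.02868 ft
V₃ = V₁ · ln(z₃/z₀)/ln(z₁/z₀) = 13.8 × 9.7042/7.1891 = 18.6280 m/s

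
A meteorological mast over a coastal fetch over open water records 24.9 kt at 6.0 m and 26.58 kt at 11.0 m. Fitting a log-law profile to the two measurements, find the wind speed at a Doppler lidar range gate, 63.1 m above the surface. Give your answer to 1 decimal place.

Log law: V ∝ ln(z/z₀). From the pair, with r = V₁/V₂ = 0.93679,
ln z₀ = (ln z₁ − r·ln z₂)/(1 − r) = (1.7918 − 0.93679×2.3979)/0.06321 = -7.1920 → z₀ = 0.0007526 m
V₃ = V₁ · ln(z₃/z₀)/ln(z₁/z₀) = 24.9 × 11.3368/8.9838 = 31.4216 kt

31.4 kt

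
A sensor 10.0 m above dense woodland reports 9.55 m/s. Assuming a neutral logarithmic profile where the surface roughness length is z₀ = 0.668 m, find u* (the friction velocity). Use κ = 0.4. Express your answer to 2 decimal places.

Log law: V(z) = (u*/κ) · ln(z/z₀) ⇒ u* = κ · V / ln(z/z₀)
u* = 0.4 × 9.55 / ln(10.0/0.668) = 0.4 × 9.55 / 2.7061
   = 3.8200 / 2.7061 = 1.4117 m/s

u* ≈ 1.41 m/s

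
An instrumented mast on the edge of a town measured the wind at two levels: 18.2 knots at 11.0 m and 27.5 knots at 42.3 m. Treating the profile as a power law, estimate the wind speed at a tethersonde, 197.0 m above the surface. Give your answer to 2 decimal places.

First find α: α = ln(V₂/V₁)/ln(z₂/z₁) = ln(27.5/18.2)/ln(42.3/11.0) = 0.41276/1.34689 = 0.3065
Extrapolate from 42.3 m to 197.0 m: V₃ = 27.5 × (197.0/42.3)^0.3065 = 27.5 × 1.6023 = 44.0641 knots

44.06 knots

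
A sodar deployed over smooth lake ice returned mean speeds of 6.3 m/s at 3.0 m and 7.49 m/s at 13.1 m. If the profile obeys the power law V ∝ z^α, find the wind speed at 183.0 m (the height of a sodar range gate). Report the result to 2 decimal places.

First find α: α = ln(V₂/V₁)/ln(z₂/z₁) = ln(7.49/6.3)/ln(13.1/3.0) = 0.17302/1.47400 = 0.1174
Extrapolate from 13.1 m to 183.0 m: V₃ = 7.49 × (183.0/13.1)^0.1174 = 7.49 × 1.3628 = 10.2071 m/s

10.21 m/s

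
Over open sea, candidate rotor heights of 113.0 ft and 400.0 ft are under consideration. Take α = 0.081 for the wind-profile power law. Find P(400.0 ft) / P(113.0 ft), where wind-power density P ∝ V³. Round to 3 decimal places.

1.360

Speed ratio: V_B/V_A = (z_B/z_A)^α = (400.0/113.0)^0.081 = (3.5398)^0.081 = 1.10782
Power-density ratio: P_B/P_A = (V_B/V_A)³ = (1.10782)³ = 1.35957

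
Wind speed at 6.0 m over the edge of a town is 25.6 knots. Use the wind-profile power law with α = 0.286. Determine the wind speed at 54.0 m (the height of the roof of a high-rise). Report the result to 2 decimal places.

47.99 knots

Power-law profile: V₂ = V₁ · (z₂/z₁)^α
V₂ = 25.6 × (54.0/6.0)^0.286 = 25.6 × (9.0000)^0.286
    = 25.6 × 1.8746 = 47.9903 knots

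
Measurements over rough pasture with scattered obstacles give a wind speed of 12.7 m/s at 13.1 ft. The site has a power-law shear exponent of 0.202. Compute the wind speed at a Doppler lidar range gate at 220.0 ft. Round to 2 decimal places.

22.45 m/s

Power-law profile: V₂ = V₁ · (z₂/z₁)^α
V₂ = 12.7 × (220.0/13.1)^0.202 = 12.7 × (16.7939)^0.202
    = 12.7 × 1.7680 = 22.4535 m/s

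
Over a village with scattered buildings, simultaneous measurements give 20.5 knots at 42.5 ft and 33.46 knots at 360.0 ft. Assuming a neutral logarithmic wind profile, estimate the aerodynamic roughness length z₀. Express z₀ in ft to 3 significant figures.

z₀ ≈ 1.45 ft

Log law: V(z) ∝ ln(z/z₀). With r = V₁/V₂ = 20.5/33.46 = 0.61267,
r · ln(z₂/z₀) = ln(z₁/z₀) ⇒ ln z₀ = (ln z₁ − r·ln z₂)/(1 − r)
ln z₀ = (3.74950 − 0.61267×5.88610) / 0.38733 = 0.3699
z₀ = exp(0.3699) = 1.448 ft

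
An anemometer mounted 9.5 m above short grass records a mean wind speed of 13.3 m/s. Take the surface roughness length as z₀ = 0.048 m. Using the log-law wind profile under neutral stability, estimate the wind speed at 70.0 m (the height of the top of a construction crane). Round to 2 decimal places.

18.32 m/s

Log law: V(z) ∝ ln(z/z₀), so V₂/V₁ = ln(z₂/z₀) / ln(z₁/z₀).
ln(70.0/0.048) = 7.2850, ln(9.5/0.048) = 5.2878
V₂ = 13.3 × 7.2850/5.2878 = 13.3 × 1.3777 = 18.3234 m/s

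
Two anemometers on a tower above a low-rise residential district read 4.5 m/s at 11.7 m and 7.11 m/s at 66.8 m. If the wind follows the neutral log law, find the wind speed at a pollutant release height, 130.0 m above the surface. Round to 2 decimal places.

Log law: V ∝ ln(z/z₀). From the pair, with r = V₁/V₂ = 0.63291,
ln z₀ = (ln z₁ − r·ln z₂)/(1 − r) = (2.4596 − 0.63291×4.2017)/0.36709 = -0.5441 → z₀ = 0.5804 m
V₃ = V₁ · ln(z₃/z₀)/ln(z₁/z₀) = 4.5 × 5.4116/3.0036 = 8.1075 m/s

8.11 m/s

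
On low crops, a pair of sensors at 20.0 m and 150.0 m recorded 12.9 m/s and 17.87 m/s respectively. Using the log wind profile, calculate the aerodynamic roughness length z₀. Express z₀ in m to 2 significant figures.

z₀ ≈ 0.11 m

Log law: V(z) ∝ ln(z/z₀). With r = V₁/V₂ = 12.9/17.87 = 0.72188,
r · ln(z₂/z₀) = ln(z₁/z₀) ⇒ ln z₀ = (ln z₁ − r·ln z₂)/(1 − r)
ln z₀ = (2.99573 − 0.72188×5.01064) / 0.27812 = -2.2341
z₀ = exp(-2.2341) = 0.1071 m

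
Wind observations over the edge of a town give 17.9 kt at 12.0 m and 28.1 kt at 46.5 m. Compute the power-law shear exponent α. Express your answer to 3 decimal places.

α ≈ 0.333

Power law: V₂/V₁ = (z₂/z₁)^α ⇒ α = ln(V₂/V₁) / ln(z₂/z₁)
α = ln(28.1/17.9) / ln(46.5/12.0) = ln(1.5698) / ln(3.8750)
  = 0.45097 / 1.35455 = 0.33293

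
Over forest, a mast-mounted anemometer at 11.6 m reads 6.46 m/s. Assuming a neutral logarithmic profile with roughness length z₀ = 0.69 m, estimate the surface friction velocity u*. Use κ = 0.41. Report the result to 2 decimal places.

u* ≈ 0.94 m/s

Log law: V(z) = (u*/κ) · ln(z/z₀) ⇒ u* = κ · V / ln(z/z₀)
u* = 0.41 × 6.46 / ln(11.6/0.69) = 0.41 × 6.46 / 2.8221
   = 2.6486 / 2.8221 = 0.9385 m/s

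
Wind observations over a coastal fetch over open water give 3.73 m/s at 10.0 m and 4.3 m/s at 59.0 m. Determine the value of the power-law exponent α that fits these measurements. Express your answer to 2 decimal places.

Power law: V₂/V₁ = (z₂/z₁)^α ⇒ α = ln(V₂/V₁) / ln(z₂/z₁)
α = ln(4.3/3.73) / ln(59.0/10.0) = ln(1.1528) / ln(5.9000)
  = 0.14221 / 1.77495 = 0.08012

α ≈ 0.08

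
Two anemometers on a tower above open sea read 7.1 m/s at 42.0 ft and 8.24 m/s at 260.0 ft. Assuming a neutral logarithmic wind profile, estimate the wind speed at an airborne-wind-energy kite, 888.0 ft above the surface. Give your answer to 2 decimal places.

Log law: V ∝ ln(z/z₀). From the pair, with r = V₁/V₂ = 0.86165,
ln z₀ = (ln z₁ − r·ln z₂)/(1 − r) = (3.7377 − 0.86165×5.5607)/0.13835 = -7.6162 → z₀ = 0.0004924 ft
V₃ = V₁ · ln(z₃/z₀)/ln(z₁/z₀) = 7.1 × 14.4051/11.3538 = 9.0081 m/s

9.01 m/s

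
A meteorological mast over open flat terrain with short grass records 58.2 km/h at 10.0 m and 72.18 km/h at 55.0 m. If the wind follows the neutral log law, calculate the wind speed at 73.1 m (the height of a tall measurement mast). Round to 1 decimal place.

Log law: V ∝ ln(z/z₀). From the pair, with r = V₁/V₂ = 0.80632,
ln z₀ = (ln z₁ − r·ln z₂)/(1 − r) = (2.3026 − 0.80632×4.0073)/0.19368 = -4.7944 → z₀ = 0.008276 m
V₃ = V₁ · ln(z₃/z₀)/ln(z₁/z₀) = 58.2 × 9.0863/7.0970 = 74.5130 km/h

74.5 km/h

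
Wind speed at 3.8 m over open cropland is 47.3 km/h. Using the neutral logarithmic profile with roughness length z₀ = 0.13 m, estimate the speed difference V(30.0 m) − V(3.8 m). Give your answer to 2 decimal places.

28.96 km/h

Log law: V₂ = V₁ · ln(z₂/z₀)/ln(z₁/z₀) = 47.3 × 5.4414/3.3752 = 76.2555 km/h
ΔV = 76.2555 − 47.3 = 28.9555 km/h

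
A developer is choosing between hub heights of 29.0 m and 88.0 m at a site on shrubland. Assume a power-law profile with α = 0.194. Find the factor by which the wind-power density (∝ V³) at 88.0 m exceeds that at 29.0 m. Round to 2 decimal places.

Speed ratio: V_B/V_A = (z_B/z_A)^α = (88.0/29.0)^0.194 = (3.0345)^0.194 = 1.24029
Power-density ratio: P_B/P_A = (V_B/V_A)³ = (1.24029)³ = 1.90798

1.91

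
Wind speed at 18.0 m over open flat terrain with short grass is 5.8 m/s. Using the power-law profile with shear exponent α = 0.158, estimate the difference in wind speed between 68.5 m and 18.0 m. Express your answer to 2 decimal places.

1.36 m/s

Power law: V₂ = V₁ · (z₂/z₁)^α = 5.8 × (3.8056)^0.158 = 7.1636 m/s
ΔV = 7.1636 − 5.8 = 1.3636 m/s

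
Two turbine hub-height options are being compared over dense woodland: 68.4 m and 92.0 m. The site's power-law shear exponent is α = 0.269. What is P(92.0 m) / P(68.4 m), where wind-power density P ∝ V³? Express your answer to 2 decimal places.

Speed ratio: V_B/V_A = (z_B/z_A)^α = (92.0/68.4)^0.269 = (1.3450)^0.269 = 1.08300
Power-density ratio: P_B/P_A = (V_B/V_A)³ = (1.08300)³ = 1.27024

1.27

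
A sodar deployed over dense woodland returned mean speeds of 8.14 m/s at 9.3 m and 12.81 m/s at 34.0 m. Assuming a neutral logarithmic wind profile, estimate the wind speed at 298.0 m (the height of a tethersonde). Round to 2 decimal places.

20.63 m/s

Log law: V ∝ ln(z/z₀). From the pair, with r = V₁/V₂ = 0.63544,
ln z₀ = (ln z₁ − r·ln z₂)/(1 − r) = (2.2300 − 0.63544×3.5264)/0.36456 = -0.0296 → z₀ = 0.9709 m
V₃ = V₁ · ln(z₃/z₀)/ln(z₁/z₀) = 8.14 × 5.7267/2.2596 = 20.6299 m/s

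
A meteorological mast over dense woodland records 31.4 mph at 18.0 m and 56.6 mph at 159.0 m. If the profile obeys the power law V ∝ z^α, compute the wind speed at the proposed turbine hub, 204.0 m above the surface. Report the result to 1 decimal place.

60.5 mph

First find α: α = ln(V₂/V₁)/ln(z₂/z₁) = ln(56.6/31.4)/ln(159.0/18.0) = 0.58920/2.17853 = 0.2705
Extrapolate from 159.0 m to 204.0 m: V₃ = 56.6 × (204.0/159.0)^0.2705 = 56.6 × 1.0697 = 60.5465 mph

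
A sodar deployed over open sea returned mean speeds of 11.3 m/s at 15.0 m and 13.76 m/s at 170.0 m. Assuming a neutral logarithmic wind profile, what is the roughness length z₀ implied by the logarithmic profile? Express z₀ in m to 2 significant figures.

Log law: V(z) ∝ ln(z/z₀). With r = V₁/V₂ = 11.3/13.76 = 0.82122,
r · ln(z₂/z₀) = ln(z₁/z₀) ⇒ ln z₀ = (ln z₁ − r·ln z₂)/(1 − r)
ln z₀ = (2.70805 − 0.82122×5.13580) / 0.17878 = -8.4438
z₀ = exp(-8.4438) = 0.0002152 m

z₀ ≈ 0.00022 m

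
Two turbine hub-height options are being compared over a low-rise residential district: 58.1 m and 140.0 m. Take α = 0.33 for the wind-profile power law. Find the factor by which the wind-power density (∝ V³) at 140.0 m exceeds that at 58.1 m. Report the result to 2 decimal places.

Speed ratio: V_B/V_A = (z_B/z_A)^α = (140.0/58.1)^0.33 = (2.4096)^0.33 = 1.33673
Power-density ratio: P_B/P_A = (V_B/V_A)³ = (1.33673)³ = 2.38854

2.39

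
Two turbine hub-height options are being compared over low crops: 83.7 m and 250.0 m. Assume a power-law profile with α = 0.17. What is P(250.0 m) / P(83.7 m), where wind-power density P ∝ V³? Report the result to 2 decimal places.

Speed ratio: V_B/V_A = (z_B/z_A)^α = (250.0/83.7)^0.17 = (2.9869)^0.17 = 1.20444
Power-density ratio: P_B/P_A = (V_B/V_A)³ = (1.20444)³ = 1.74727

1.75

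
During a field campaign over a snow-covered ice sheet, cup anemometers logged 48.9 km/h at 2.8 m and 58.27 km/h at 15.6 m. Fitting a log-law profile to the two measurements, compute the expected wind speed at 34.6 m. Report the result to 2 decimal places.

Log law: V ∝ ln(z/z₀). From the pair, with r = V₁/V₂ = 0.83920,
ln z₀ = (ln z₁ − r·ln z₂)/(1 − r) = (1.0296 − 0.83920×2.7473)/0.16080 = -7.9344 → z₀ = 0.0003582 m
V₃ = V₁ · ln(z₃/z₀)/ln(z₁/z₀) = 48.9 × 11.4783/8.9641 = 62.6155 km/h

62.62 km/h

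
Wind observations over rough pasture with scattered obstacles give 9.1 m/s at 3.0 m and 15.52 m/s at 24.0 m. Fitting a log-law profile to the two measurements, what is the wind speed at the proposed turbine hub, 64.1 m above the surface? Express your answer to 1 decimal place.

Log law: V ∝ ln(z/z₀). From the pair, with r = V₁/V₂ = 0.58634,
ln z₀ = (ln z₁ − r·ln z₂)/(1 − r) = (1.0986 − 0.58634×3.1781)/0.41366 = -1.8489 → z₀ = 0.1574 m
V₃ = V₁ · ln(z₃/z₀)/ln(z₁/z₀) = 9.1 × 6.0093/2.9475 = 18.5530 m/s

18.6 m/s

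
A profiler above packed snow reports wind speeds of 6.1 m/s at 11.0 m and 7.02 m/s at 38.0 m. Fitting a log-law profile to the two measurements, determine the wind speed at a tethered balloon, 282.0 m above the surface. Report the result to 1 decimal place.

Log law: V ∝ ln(z/z₀). From the pair, with r = V₁/V₂ = 0.86895,
ln z₀ = (ln z₁ − r·ln z₂)/(1 − r) = (2.3979 − 0.86895×3.6376)/0.13105 = -5.8218 → z₀ = 0.002962 m
V₃ = V₁ · ln(z₃/z₀)/ln(z₁/z₀) = 6.1 × 11.4637/8.2197 = 8.5074 m/s

8.5 m/s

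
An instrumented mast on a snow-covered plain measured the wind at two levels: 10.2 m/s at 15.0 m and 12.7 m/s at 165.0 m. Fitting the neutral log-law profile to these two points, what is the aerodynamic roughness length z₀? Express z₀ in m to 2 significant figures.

Log law: V(z) ∝ ln(z/z₀). With r = V₁/V₂ = 10.2/12.7 = 0.80315,
r · ln(z₂/z₀) = ln(z₁/z₀) ⇒ ln z₀ = (ln z₁ − r·ln z₂)/(1 − r)
ln z₀ = (2.70805 − 0.80315×5.10595) / 0.19685 = -7.0754
z₀ = exp(-7.0754) = 0.0008457 m

z₀ ≈ 0.00085 m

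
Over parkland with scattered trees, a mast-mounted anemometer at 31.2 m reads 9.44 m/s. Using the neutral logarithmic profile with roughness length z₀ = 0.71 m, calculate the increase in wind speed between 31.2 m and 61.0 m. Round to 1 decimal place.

1.7 m/s

Log law: V₂ = V₁ · ln(z₂/z₀)/ln(z₁/z₀) = 9.44 × 4.4534/3.7829 = 11.1131 m/s
ΔV = 11.1131 − 9.44 = 1.6731 m/s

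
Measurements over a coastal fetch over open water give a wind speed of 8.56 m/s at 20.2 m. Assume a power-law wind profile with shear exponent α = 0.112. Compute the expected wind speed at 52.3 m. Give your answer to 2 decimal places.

9.52 m/s

Power-law profile: V₂ = V₁ · (z₂/z₁)^α
V₂ = 8.56 × (52.3/20.2)^0.112 = 8.56 × (2.5891)^0.112
    = 8.56 × 1.1124 = 9.5224 m/s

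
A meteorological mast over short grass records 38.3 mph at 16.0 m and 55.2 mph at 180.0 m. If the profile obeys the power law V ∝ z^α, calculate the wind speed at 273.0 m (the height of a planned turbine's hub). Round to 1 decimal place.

First find α: α = ln(V₂/V₁)/ln(z₂/z₁) = ln(55.2/38.3)/ln(180.0/16.0) = 0.36551/2.42037 = 0.1510
Extrapolate from 180.0 m to 273.0 m: V₃ = 55.2 × (273.0/180.0)^0.1510 = 55.2 × 1.0649 = 58.7836 mph

58.8 mph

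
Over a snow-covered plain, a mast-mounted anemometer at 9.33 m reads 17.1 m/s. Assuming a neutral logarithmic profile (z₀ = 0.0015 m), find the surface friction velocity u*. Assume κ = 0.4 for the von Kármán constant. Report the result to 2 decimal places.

u* ≈ 0.78 m/s

Log law: V(z) = (u*/κ) · ln(z/z₀) ⇒ u* = κ · V / ln(z/z₀)
u* = 0.4 × 17.1 / ln(9.33/0.0015) = 0.4 × 17.1 / 8.7355
   = 6.8400 / 8.7355 = 0.7830 m/s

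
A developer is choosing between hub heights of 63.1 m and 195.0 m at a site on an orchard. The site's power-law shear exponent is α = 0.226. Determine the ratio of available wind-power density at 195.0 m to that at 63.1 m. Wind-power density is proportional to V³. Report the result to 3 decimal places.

Speed ratio: V_B/V_A = (z_B/z_A)^α = (195.0/63.1)^0.226 = (3.0903)^0.226 = 1.29045
Power-density ratio: P_B/P_A = (V_B/V_A)³ = (1.29045)³ = 2.14894

2.149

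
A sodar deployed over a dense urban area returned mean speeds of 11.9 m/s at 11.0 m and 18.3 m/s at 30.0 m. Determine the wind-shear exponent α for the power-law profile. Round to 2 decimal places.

α ≈ 0.43

Power law: V₂/V₁ = (z₂/z₁)^α ⇒ α = ln(V₂/V₁) / ln(z₂/z₁)
α = ln(18.3/11.9) / ln(30.0/11.0) = ln(1.5378) / ln(2.7273)
  = 0.43036 / 1.00330 = 0.42895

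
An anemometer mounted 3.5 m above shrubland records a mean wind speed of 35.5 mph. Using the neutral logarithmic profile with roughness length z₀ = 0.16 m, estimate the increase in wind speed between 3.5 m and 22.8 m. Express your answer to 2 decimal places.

Log law: V₂ = V₁ · ln(z₂/z₀)/ln(z₁/z₀) = 35.5 × 4.9593/3.0853 = 57.0622 mph
ΔV = 57.0622 − 35.5 = 21.5622 mph

21.56 mph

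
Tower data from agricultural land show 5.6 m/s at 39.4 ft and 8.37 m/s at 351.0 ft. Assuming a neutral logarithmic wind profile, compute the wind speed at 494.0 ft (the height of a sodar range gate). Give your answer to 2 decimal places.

Log law: V ∝ ln(z/z₀). From the pair, with r = V₁/V₂ = 0.66906,
ln z₀ = (ln z₁ − r·ln z₂)/(1 − r) = (3.6738 − 0.66906×5.8608)/0.33094 = -0.7476 → z₀ = 0.4735 ft
V₃ = V₁ · ln(z₃/z₀)/ln(z₁/z₀) = 5.6 × 6.9502/4.4214 = 8.8028 m/s

8.80 m/s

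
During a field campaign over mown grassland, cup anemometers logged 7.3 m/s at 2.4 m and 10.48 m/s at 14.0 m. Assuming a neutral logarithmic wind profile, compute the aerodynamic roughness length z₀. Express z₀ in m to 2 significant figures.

Log law: V(z) ∝ ln(z/z₀). With r = V₁/V₂ = 7.3/10.48 = 0.69656,
r · ln(z₂/z₀) = ln(z₁/z₀) ⇒ ln z₀ = (ln z₁ − r·ln z₂)/(1 − r)
ln z₀ = (0.87547 − 0.69656×2.63906) / 0.30344 = -3.1730
z₀ = exp(-3.1730) = 0.04188 m

z₀ ≈ 0.042 m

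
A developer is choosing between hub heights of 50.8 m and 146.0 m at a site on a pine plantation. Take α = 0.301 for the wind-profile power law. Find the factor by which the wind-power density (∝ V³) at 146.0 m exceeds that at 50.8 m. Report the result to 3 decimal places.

2.594

Speed ratio: V_B/V_A = (z_B/z_A)^α = (146.0/50.8)^0.301 = (2.8740)^0.301 = 1.37406
Power-density ratio: P_B/P_A = (V_B/V_A)³ = (1.37406)³ = 2.59427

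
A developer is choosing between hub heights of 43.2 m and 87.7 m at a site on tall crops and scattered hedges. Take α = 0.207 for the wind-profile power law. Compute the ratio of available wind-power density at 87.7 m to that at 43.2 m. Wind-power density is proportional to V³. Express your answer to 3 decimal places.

Speed ratio: V_B/V_A = (z_B/z_A)^α = (87.7/43.2)^0.207 = (2.0301)^0.207 = 1.15786
Power-density ratio: P_B/P_A = (V_B/V_A)³ = (1.15786)³ = 1.55227

1.552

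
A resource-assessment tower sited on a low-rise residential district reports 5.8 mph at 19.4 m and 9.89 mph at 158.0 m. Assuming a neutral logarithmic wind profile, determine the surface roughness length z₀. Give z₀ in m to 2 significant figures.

Log law: V(z) ∝ ln(z/z₀). With r = V₁/V₂ = 5.8/9.89 = 0.58645,
r · ln(z₂/z₀) = ln(z₁/z₀) ⇒ ln z₀ = (ln z₁ − r·ln z₂)/(1 − r)
ln z₀ = (2.96527 − 0.58645×5.06260) / 0.41355 = -0.0089
z₀ = exp(-0.0089) = 0.9911 m

z₀ ≈ 0.99 m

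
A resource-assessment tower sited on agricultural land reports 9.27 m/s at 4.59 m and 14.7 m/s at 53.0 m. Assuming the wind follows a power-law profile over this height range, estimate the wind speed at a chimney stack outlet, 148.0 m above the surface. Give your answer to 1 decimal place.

First find α: α = ln(V₂/V₁)/ln(z₂/z₁) = ln(14.7/9.27)/ln(53.0/4.59) = 0.46106/2.44641 = 0.1885
Extrapolate from 53.0 m to 148.0 m: V₃ = 14.7 × (148.0/53.0)^0.1885 = 14.7 × 1.2135 = 17.8390 m/s

17.8 m/s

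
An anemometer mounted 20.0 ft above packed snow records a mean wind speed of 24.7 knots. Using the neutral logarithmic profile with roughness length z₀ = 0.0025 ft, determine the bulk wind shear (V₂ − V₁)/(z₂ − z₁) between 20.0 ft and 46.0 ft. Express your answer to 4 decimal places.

0.0880 knots/ft

Log law: V₂ = V₁ · ln(z₂/z₀)/ln(z₁/z₀) = 24.7 × 9.8201/8.9872 = 26.9891 knots
ΔV/Δz = (26.9891 − 24.7)/(46.0 − 20.0) = 2.2891/26.0000 = 0.08804 knots/ft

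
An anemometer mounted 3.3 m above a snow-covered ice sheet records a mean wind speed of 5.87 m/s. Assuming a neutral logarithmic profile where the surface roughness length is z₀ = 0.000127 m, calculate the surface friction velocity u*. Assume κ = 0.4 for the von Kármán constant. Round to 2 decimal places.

u* ≈ 0.23 m/s

Log law: V(z) = (u*/κ) · ln(z/z₀) ⇒ u* = κ · V / ln(z/z₀)
u* = 0.4 × 5.87 / ln(3.3/0.000127) = 0.4 × 5.87 / 10.1652
   = 2.3480 / 10.1652 = 0.2310 m/s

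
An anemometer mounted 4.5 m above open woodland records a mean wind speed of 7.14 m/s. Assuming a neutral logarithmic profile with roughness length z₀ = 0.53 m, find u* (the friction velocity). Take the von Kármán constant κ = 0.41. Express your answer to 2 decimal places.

Log law: V(z) = (u*/κ) · ln(z/z₀) ⇒ u* = κ · V / ln(z/z₀)
u* = 0.41 × 7.14 / ln(4.5/0.53) = 0.41 × 7.14 / 2.1390
   = 2.9274 / 2.1390 = 1.3686 m/s

u* ≈ 1.37 m/s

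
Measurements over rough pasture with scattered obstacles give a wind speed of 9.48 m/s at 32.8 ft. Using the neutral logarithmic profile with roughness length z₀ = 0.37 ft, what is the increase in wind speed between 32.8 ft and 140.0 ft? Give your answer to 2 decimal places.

Log law: V₂ = V₁ · ln(z₂/z₀)/ln(z₁/z₀) = 9.48 × 5.9359/4.4847 = 12.5477 m/s
ΔV = 12.5477 − 9.48 = 3.0677 m/s

3.07 m/s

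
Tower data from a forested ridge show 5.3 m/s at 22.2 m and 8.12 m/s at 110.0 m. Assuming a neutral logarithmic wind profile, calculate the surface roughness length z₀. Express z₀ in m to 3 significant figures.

z₀ ≈ 1.10 m

Log law: V(z) ∝ ln(z/z₀). With r = V₁/V₂ = 5.3/8.12 = 0.65271,
r · ln(z₂/z₀) = ln(z₁/z₀) ⇒ ln z₀ = (ln z₁ − r·ln z₂)/(1 − r)
ln z₀ = (3.10009 − 0.65271×4.70048) / 0.34729 = 0.0923
z₀ = exp(0.0923) = 1.097 m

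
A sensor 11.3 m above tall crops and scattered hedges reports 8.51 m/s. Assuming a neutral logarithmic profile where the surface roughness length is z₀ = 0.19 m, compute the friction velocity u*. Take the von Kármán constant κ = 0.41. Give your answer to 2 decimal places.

Log law: V(z) = (u*/κ) · ln(z/z₀) ⇒ u* = κ · V / ln(z/z₀)
u* = 0.41 × 8.51 / ln(11.3/0.19) = 0.41 × 8.51 / 4.0855
   = 3.4891 / 4.0855 = 0.8540 m/s

u* ≈ 0.85 m/s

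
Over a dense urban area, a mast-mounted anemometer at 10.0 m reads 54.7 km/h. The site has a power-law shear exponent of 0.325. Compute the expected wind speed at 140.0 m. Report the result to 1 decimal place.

129.0 km/h

Power-law profile: V₂ = V₁ · (z₂/z₁)^α
V₂ = 54.7 × (140.0/10.0)^0.325 = 54.7 × (14.0000)^0.325
    = 54.7 × 2.3577 = 128.9671 km/h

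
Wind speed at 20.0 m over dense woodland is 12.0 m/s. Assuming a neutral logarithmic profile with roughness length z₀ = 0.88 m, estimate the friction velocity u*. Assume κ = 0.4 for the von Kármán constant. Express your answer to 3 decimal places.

u* ≈ 1.537 m/s

Log law: V(z) = (u*/κ) · ln(z/z₀) ⇒ u* = κ · V / ln(z/z₀)
u* = 0.4 × 12.0 / ln(20.0/0.88) = 0.4 × 12.0 / 3.1236
   = 4.8000 / 3.1236 = 1.5367 m/s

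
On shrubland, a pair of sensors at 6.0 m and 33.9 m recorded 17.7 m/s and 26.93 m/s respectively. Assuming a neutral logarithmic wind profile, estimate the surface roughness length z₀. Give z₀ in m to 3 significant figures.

z₀ ≈ 0.217 m

Log law: V(z) ∝ ln(z/z₀). With r = V₁/V₂ = 17.7/26.93 = 0.65726,
r · ln(z₂/z₀) = ln(z₁/z₀) ⇒ ln z₀ = (ln z₁ − r·ln z₂)/(1 − r)
ln z₀ = (1.79176 − 0.65726×3.52342) / 0.34274 = -1.5290
z₀ = exp(-1.5290) = 0.2168 m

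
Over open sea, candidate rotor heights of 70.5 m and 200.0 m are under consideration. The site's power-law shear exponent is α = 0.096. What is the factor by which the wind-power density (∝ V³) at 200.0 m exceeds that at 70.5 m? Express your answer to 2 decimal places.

Speed ratio: V_B/V_A = (z_B/z_A)^α = (200.0/70.5)^0.096 = (2.8369)^0.096 = 1.10528
Power-density ratio: P_B/P_A = (V_B/V_A)³ = (1.10528)³ = 1.35026

1.35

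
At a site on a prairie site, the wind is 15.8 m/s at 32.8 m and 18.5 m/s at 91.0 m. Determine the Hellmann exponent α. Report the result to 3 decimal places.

Power law: V₂/V₁ = (z₂/z₁)^α ⇒ α = ln(V₂/V₁) / ln(z₂/z₁)
α = ln(18.5/15.8) / ln(91.0/32.8) = ln(1.1709) / ln(2.7744)
  = 0.15776 / 1.02043 = 0.15460

α ≈ 0.155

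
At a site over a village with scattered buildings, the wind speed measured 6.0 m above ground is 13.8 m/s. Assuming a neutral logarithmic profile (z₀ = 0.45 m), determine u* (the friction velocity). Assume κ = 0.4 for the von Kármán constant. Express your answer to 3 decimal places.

Log law: V(z) = (u*/κ) · ln(z/z₀) ⇒ u* = κ · V / ln(z/z₀)
u* = 0.4 × 13.8 / ln(6.0/0.45) = 0.4 × 13.8 / 2.5903
   = 5.5200 / 2.5903 = 2.1311 m/s

u* ≈ 2.131 m/s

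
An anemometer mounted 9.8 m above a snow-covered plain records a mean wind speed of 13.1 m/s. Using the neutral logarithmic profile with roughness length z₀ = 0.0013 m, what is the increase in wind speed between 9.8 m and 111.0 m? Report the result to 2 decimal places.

Log law: V₂ = V₁ · ln(z₂/z₀)/ln(z₁/z₀) = 13.1 × 11.3549/8.9278 = 16.6614 m/s
ΔV = 16.6614 − 13.1 = 3.5614 m/s

3.56 m/s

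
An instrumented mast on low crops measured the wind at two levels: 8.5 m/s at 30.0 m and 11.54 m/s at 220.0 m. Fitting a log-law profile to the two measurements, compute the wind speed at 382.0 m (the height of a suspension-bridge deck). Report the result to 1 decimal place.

12.4 m/s

Log law: V ∝ ln(z/z₀). From the pair, with r = V₁/V₂ = 0.73657,
ln z₀ = (ln z₁ − r·ln z₂)/(1 − r) = (3.4012 − 0.73657×5.3936)/0.26343 = -2.1697 → z₀ = 0.1142 m
V₃ = V₁ · ln(z₃/z₀)/ln(z₁/z₀) = 8.5 × 8.1152/5.5709 = 12.3819 m/s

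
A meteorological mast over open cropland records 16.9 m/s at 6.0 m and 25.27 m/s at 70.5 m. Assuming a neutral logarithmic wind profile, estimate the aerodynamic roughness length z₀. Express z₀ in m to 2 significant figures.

z₀ ≈ 0.041 m

Log law: V(z) ∝ ln(z/z₀). With r = V₁/V₂ = 16.9/25.27 = 0.66878,
r · ln(z₂/z₀) = ln(z₁/z₀) ⇒ ln z₀ = (ln z₁ − r·ln z₂)/(1 − r)
ln z₀ = (1.79176 − 0.66878×4.25561) / 0.33122 = -3.1830
z₀ = exp(-3.1830) = 0.04146 m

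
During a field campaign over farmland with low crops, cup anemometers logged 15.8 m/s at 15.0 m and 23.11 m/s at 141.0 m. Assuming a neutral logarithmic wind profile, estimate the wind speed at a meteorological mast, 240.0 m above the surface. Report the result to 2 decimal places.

24.85 m/s

Log law: V ∝ ln(z/z₀). From the pair, with r = V₁/V₂ = 0.68369,
ln z₀ = (ln z₁ − r·ln z₂)/(1 − r) = (2.7081 − 0.68369×4.9488)/0.31631 = -2.1351 → z₀ = 0.1182 m
V₃ = V₁ · ln(z₃/z₀)/ln(z₁/z₀) = 15.8 × 7.6157/4.8431 = 24.8452 m/s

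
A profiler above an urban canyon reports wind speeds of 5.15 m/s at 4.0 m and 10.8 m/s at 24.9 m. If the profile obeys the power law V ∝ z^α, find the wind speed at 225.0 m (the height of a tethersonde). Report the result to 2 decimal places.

26.34 m/s

First find α: α = ln(V₂/V₁)/ln(z₂/z₁) = ln(10.8/5.15)/ln(24.9/4.0) = 0.74055/1.82857 = 0.4050
Extrapolate from 24.9 m to 225.0 m: V₃ = 10.8 × (225.0/24.9)^0.4050 = 10.8 × 2.4387 = 26.3381 m/s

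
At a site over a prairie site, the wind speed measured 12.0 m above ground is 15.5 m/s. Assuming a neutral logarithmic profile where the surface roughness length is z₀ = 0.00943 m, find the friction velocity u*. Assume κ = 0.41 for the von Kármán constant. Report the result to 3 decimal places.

Log law: V(z) = (u*/κ) · ln(z/z₀) ⇒ u* = κ · V / ln(z/z₀)
u* = 0.41 × 15.5 / ln(12.0/0.00943) = 0.41 × 15.5 / 7.1488
   = 6.3550 / 7.1488 = 0.8890 m/s

u* ≈ 0.889 m/s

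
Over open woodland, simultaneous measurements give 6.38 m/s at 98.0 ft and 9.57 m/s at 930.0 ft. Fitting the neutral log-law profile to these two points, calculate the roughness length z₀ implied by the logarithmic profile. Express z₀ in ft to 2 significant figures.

z₀ ≈ 1.1 ft

Log law: V(z) ∝ ln(z/z₀). With r = V₁/V₂ = 6.38/9.57 = 0.66667,
r · ln(z₂/z₀) = ln(z₁/z₀) ⇒ ln z₀ = (ln z₁ − r·ln z₂)/(1 − r)
ln z₀ = (4.58497 − 0.66667×6.83518) / 0.33333 = 0.0845
z₀ = exp(0.0845) = 1.088 ft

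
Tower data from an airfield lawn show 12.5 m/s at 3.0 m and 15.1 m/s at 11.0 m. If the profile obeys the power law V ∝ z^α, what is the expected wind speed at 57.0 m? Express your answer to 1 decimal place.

First find α: α = ln(V₂/V₁)/ln(z₂/z₁) = ln(15.1/12.5)/ln(11.0/3.0) = 0.18897/1.29928 = 0.1454
Extrapolate from 11.0 m to 57.0 m: V₃ = 15.1 × (57.0/11.0)^0.1454 = 15.1 × 1.2703 = 19.1818 m/s

19.2 m/s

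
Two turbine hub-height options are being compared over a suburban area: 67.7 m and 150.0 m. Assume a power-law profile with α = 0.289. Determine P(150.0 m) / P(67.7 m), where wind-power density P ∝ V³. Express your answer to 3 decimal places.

Speed ratio: V_B/V_A = (z_B/z_A)^α = (150.0/67.7)^0.289 = (2.2157)^0.289 = 1.25849
Power-density ratio: P_B/P_A = (V_B/V_A)³ = (1.25849)³ = 1.99320

1.993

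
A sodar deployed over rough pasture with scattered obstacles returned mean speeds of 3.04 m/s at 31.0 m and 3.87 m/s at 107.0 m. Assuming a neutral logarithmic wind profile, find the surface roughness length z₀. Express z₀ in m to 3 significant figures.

Log law: V(z) ∝ ln(z/z₀). With r = V₁/V₂ = 3.04/3.87 = 0.78553,
r · ln(z₂/z₀) = ln(z₁/z₀) ⇒ ln z₀ = (ln z₁ − r·ln z₂)/(1 − r)
ln z₀ = (3.43399 − 0.78553×4.67283) / 0.21447 = -1.1035
z₀ = exp(-1.1035) = 0.3317 m

z₀ ≈ 0.332 m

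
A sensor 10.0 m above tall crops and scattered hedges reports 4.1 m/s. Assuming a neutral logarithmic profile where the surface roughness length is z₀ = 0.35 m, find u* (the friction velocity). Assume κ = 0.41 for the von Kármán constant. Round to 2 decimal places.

Log law: V(z) = (u*/κ) · ln(z/z₀) ⇒ u* = κ · V / ln(z/z₀)
u* = 0.41 × 4.1 / ln(10.0/0.35) = 0.41 × 4.1 / 3.3524
   = 1.6810 / 3.3524 = 0.5014 m/s

u* ≈ 0.50 m/s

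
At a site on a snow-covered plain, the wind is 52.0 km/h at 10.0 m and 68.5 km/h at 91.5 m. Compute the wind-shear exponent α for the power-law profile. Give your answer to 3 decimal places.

Power law: V₂/V₁ = (z₂/z₁)^α ⇒ α = ln(V₂/V₁) / ln(z₂/z₁)
α = ln(68.5/52.0) / ln(91.5/10.0) = ln(1.3173) / ln(9.1500)
  = 0.27559 / 2.21375 = 0.12449

α ≈ 0.124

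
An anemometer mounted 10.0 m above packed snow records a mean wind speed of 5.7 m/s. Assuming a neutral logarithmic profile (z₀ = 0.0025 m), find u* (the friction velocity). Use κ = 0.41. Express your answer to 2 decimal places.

Log law: V(z) = (u*/κ) · ln(z/z₀) ⇒ u* = κ · V / ln(z/z₀)
u* = 0.41 × 5.7 / ln(10.0/0.0025) = 0.41 × 5.7 / 8.2940
   = 2.3370 / 8.2940 = 0.2818 m/s

u* ≈ 0.28 m/s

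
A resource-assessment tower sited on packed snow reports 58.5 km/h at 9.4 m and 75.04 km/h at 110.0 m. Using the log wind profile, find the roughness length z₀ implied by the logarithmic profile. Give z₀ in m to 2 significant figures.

Log law: V(z) ∝ ln(z/z₀). With r = V₁/V₂ = 58.5/75.04 = 0.77958,
r · ln(z₂/z₀) = ln(z₁/z₀) ⇒ ln z₀ = (ln z₁ − r·ln z₂)/(1 − r)
ln z₀ = (2.24071 − 0.77958×4.70048) / 0.22042 = -6.4592
z₀ = exp(-6.4592) = 0.001566 m

z₀ ≈ 0.0016 m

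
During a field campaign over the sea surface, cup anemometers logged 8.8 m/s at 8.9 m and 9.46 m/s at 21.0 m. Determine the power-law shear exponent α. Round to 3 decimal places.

α ≈ 0.084

Power law: V₂/V₁ = (z₂/z₁)^α ⇒ α = ln(V₂/V₁) / ln(z₂/z₁)
α = ln(9.46/8.8) / ln(21.0/8.9) = ln(1.0750) / ln(2.3596)
  = 0.07232 / 0.85847 = 0.08424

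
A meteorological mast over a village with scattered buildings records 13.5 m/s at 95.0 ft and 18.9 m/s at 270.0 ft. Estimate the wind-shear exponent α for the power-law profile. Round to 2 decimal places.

α ≈ 0.32

Power law: V₂/V₁ = (z₂/z₁)^α ⇒ α = ln(V₂/V₁) / ln(z₂/z₁)
α = ln(18.9/13.5) / ln(270.0/95.0) = ln(1.4000) / ln(2.8421)
  = 0.33647 / 1.04455 = 0.32212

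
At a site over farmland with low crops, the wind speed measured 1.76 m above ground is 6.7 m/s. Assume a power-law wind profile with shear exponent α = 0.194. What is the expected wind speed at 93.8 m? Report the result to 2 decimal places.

Power-law profile: V₂ = V₁ · (z₂/z₁)^α
V₂ = 6.7 × (93.8/1.76)^0.194 = 6.7 × (53.2955)^0.194
    = 6.7 × 2.1626 = 14.4895 m/s

14.49 m/s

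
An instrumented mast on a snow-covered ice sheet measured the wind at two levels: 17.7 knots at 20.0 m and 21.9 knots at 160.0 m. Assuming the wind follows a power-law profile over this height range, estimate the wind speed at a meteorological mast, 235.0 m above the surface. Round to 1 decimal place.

22.8 knots

First find α: α = ln(V₂/V₁)/ln(z₂/z₁) = ln(21.9/17.7)/ln(160.0/20.0) = 0.21292/2.07944 = 0.1024
Extrapolate from 160.0 m to 235.0 m: V₃ = 21.9 × (235.0/160.0)^0.1024 = 21.9 × 1.0401 = 22.7792 knots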